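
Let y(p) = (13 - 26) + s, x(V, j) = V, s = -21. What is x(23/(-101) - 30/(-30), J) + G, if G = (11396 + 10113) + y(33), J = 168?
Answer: 2169053/101 ≈ 21476.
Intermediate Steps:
y(p) = -34 (y(p) = (13 - 26) - 21 = -13 - 21 = -34)
G = 21475 (G = (11396 + 10113) - 34 = 21509 - 34 = 21475)
x(23/(-101) - 30/(-30), J) + G = (23/(-101) - 30/(-30)) + 21475 = (23*(-1/101) - 30*(-1/30)) + 21475 = (-23/101 + 1) + 21475 = 78/101 + 21475 = 2169053/101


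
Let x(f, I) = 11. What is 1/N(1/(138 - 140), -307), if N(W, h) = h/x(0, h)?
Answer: -11/307 ≈ -0.035831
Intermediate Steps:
N(W, h) = h/11
1/N(1/(138 - 140), -307) = 1/((1/11)*(-307)) = 1/(-307/11) = -11/307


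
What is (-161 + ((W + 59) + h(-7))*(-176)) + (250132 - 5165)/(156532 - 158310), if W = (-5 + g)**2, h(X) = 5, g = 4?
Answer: -20871545/1778 ≈ -11739.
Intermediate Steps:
W = 1 (W = (-5 + 4)**2 = (-1)**2 = 1)
(-161 + ((W + 59) + h(-7))*(-176)) + (250132 - 5165)/(156532 - 158310) = (-161 + ((1 + 59) + 5)*(-176)) + (250132 - 5165)/(156532 - 158310) = (-161 + (60 + 5)*(-176)) + 244967/(-1778) = (-161 + 65*(-176)) + 244967*(-1/1778) = (-161 - 11440) - 244967/1778 = -11601 - 244967/1778 = -20871545/1778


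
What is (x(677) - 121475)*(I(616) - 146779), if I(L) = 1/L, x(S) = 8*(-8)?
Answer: 999004870287/56 ≈ 1.7839e+10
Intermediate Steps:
x(S) = -64
(x(677) - 121475)*(I(616) - 146779) = (-64 - 121475)*(1/616 - 146779) = -121539*(1/616 - 146779) = -121539*(-90415863/616) = 999004870287/56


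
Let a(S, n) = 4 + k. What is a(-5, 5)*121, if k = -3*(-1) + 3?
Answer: 1210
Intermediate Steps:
k = 6 (k = 3 + 3 = 6)
a(S, n) = 10 (a(S, n) = 4 + 6 = 10)
a(-5, 5)*121 = 10*121 = 1210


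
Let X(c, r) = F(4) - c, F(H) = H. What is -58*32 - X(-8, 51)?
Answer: -1868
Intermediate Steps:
X(c, r) = 4 - c
-58*32 - X(-8, 51) = -58*32 - (4 - 1*(-8)) = -1856 - (4 + 8) = -1856 - 1*12 = -1856 - 12 = -1868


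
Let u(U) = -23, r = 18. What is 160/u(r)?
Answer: -160/23 ≈ -6.9565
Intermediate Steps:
160/u(r) = 160/(-23) = 160*(-1/23) = -160/23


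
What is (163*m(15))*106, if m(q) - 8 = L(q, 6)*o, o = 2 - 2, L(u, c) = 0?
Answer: 138224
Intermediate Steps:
o = 0
m(q) = 8 (m(q) = 8 + 0*0 = 8 + 0 = 8)
(163*m(15))*106 = (163*8)*106 = 1304*106 = 138224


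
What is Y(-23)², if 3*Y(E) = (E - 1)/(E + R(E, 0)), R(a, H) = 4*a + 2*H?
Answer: 64/13225 ≈ 0.0048393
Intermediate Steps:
R(a, H) = 2*H + 4*a
Y(E) = (-1 + E)/(15*E) (Y(E) = ((E - 1)/(E + (2*0 + 4*E)))/3 = ((-1 + E)/(E + (0 + 4*E)))/3 = ((-1 + E)/(E + 4*E))/3 = ((-1 + E)/((5*E)))/3 = ((-1 + E)*(1/(5*E)))/3 = ((-1 + E)/(5*E))/3 = (-1 + E)/(15*E))
Y(-23)² = ((1/15)*(-1 - 23)/(-23))² = ((1/15)*(-1/23)*(-24))² = (8/115)² = 64/13225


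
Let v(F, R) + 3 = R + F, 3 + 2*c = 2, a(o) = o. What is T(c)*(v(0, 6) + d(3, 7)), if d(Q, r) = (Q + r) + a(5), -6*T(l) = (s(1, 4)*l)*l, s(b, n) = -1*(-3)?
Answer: -9/4 ≈ -2.2500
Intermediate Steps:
c = -½ (c = -3/2 + (½)*2 = -3/2 + 1 = -½ ≈ -0.50000)
v(F, R) = -3 + F + R (v(F, R) = -3 + (R + F) = -3 + (F + R) = -3 + F + R)
s(b, n) = 3
T(l) = -l²/2 (T(l) = -3*l*l/6 = -l²/2)
d(Q, r) = 5 + Q + r (d(Q, r) = (Q + r) + 5 = 5 + Q + r)
T(c)*(v(0, 6) + d(3, 7)) = (-(-½)²/2)*((-3 + 0 + 6) + (5 + 3 + 7)) = (-½*¼)*(3 + 15) = -⅛*18 = -9/4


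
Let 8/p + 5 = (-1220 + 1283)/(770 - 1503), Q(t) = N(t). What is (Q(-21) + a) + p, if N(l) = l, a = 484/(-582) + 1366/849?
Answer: -836439751/38376498 ≈ -21.796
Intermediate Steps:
a = 64016/82353 (a = 484*(-1/582) + 1366*(1/849) = -242/291 + 1366/849 = 64016/82353 ≈ 0.77734)
Q(t) = t
p = -733/466 (p = 8/(-5 + (-1220 + 1283)/(770 - 1503)) = 8/(-5 + 63/(-733)) = 8/(-5 + 63*(-1/733)) = 8/(-5 - 63/733) = 8/(-3728/733) = 8*(-733/3728) = -733/466 ≈ -1.5730)
(Q(-21) + a) + p = (-21 + 64016/82353) - 733/466 = -1665397/82353 - 733/466 = -836439751/38376498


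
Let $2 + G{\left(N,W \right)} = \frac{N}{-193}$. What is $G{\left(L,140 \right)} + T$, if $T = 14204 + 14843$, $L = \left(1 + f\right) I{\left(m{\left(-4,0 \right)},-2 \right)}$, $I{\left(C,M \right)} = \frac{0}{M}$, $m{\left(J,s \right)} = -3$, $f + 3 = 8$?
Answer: $29045$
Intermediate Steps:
$f = 5$ ($f = -3 + 8 = 5$)
$I{\left(C,M \right)} = 0$
$L = 0$ ($L = \left(1 + 5\right) 0 = 6 \cdot 0 = 0$)
$G{\left(N,W \right)} = -2 - \frac{N}{193}$ ($G{\left(N,W \right)} = -2 + \frac{N}{-193} = -2 + N \left(- \frac{1}{193}\right) = -2 - \frac{N}{193}$)
$T = 29047$
$G{\left(L,140 \right)} + T = \left(-2 - 0\right) + 29047 = \left(-2 + 0\right) + 29047 = -2 + 29047 = 29045$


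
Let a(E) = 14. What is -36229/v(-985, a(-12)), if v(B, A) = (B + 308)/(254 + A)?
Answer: 9709372/677 ≈ 14342.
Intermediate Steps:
v(B, A) = (308 + B)/(254 + A)
-36229/v(-985, a(-12)) = -36229*(254 + 14)/(308 - 985) = -36229/(-677/268) = -36229*(-268/677) = 9709372/677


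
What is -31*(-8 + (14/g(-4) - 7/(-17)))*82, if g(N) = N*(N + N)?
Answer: 2472095/136 ≈ 18177.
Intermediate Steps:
g(N) = 2*N**2 (g(N) = N*(2*N) = 2*N**2)
-31*(-8 + (14/g(-4) - 7/(-17)))*82 = -31*(-8 + (14/((2*(-4)**2)) - 7/(-17)))*82 = -31*(-8 + (14/((2*16)) - 7*(-1/17)))*82 = -31*(-8 + (14/32 + 7/17))*82 = -31*(-8 + (14*(1/32) + 7/17))*82 = -31*(-8 + (7/16 + 7/17))*82 = -31*(-8 + 231/272)*82 = -31*(-1945/272)*82 = (60295/272)*82 = 2472095/136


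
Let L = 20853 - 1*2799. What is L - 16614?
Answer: 1440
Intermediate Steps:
L = 18054 (L = 20853 - 2799 = 18054)
L - 16614 = 18054 - 16614 = 1440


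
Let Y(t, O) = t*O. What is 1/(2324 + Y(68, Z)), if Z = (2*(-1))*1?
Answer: 1/2188 ≈ 0.00045704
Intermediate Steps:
Z = -2 (Z = -2*1 = -2)
Y(t, O) = O*t
1/(2324 + Y(68, Z)) = 1/(2324 - 2*68) = 1/(2324 - 136) = 1/2188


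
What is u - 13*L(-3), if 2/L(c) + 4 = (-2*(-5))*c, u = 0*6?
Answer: 13/17 ≈ 0.76471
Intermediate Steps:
u = 0
L(c) = 2/(-4 + 10*c) (L(c) = 2/(-4 + (-2*(-5))*c) = 2/(-4 + 10*c))
u - 13*L(-3) = 0 - 13/(-2 + 5*(-3)) = 0 - 13/(-2 - 15) = 0 - 13/(-17) = 0 - 13*(-1/17) = 0 + 13/17 = 13/17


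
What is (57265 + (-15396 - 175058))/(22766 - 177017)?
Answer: 133189/154251 ≈ 0.86346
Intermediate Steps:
(57265 + (-15396 - 175058))/(22766 - 177017) = (57265 - 190454)/(-154251) = -133189*(-1/154251) = 133189/154251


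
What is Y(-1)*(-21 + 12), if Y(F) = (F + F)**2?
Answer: -36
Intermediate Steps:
Y(F) = 4*F**2 (Y(F) = (2*F)**2 = 4*F**2)
Y(-1)*(-21 + 12) = (4*(-1)**2)*(-21 + 12) = (4*1)*(-9) = 4*(-9) = -36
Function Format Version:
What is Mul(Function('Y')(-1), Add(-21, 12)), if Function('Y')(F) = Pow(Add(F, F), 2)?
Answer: -36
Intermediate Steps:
Function('Y')(F) = Mul(4, Pow(F, 2)) (Function('Y')(F) = Pow(Mul(2, F), 2) = Mul(4, Pow(F, 2)))
Mul(Function('Y')(-1), Add(-21, 12)) = Mul(Mul(4, Pow(-1, 2)), Add(-21, 12)) = Mul(Mul(4, 1), -9) = Mul(4, -9) = -36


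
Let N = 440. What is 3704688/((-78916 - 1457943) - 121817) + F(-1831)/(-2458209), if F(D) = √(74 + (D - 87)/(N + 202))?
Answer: -308724/138223 - √7317195/789085089 ≈ -2.2335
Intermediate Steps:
F(D) = √(15807/214 + D/642) (F(D) = √(74 + (D - 87)/(440 + 202)) = √(74 + (-87 + D)/642) = √(74 + (-87 + D)*(1/642)) = √(74 + (-29/214 + D/642)) = √(15807/214 + D/642))
3704688/((-78916 - 1457943) - 121817) + F(-1831)/(-2458209) = 3704688/((-78916 - 1457943) - 121817) + (√(30444282 + 642*(-1831))/642)/(-2458209) = 3704688/(-1536859 - 121817) + (√(30444282 - 1175502)/642)*(-1/2458209) = 3704688/(-1658676) + (√29268780/642)*(-1/2458209) = 3704688*(-1/1658676) + ((2*√7317195)/642)*(-1/2458209) = -308724/138223 + (√7317195/321)*(-1/2458209) = -308724/138223 - √7317195/789085089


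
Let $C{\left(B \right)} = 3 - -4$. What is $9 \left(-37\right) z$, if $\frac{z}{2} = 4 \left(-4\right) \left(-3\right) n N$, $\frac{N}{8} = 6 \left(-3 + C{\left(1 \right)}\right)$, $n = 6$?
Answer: $-36827136$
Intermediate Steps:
$C{\left(B \right)} = 7$ ($C{\left(B \right)} = 3 + 4 = 7$)
$N = 192$ ($N = 8 \cdot 6 \left(-3 + 7\right) = 8 \cdot 6 \cdot 4 = 8 \cdot 24 = 192$)
$z = 110592$ ($z = 2 \cdot 4 \left(-4\right) \left(-3\right) 6 \cdot 192 = 2 \left(-16\right) \left(-3\right) 6 \cdot 192 = 2 \cdot 48 \cdot 6 \cdot 192 = 2 \cdot 288 \cdot 192 = 2 \cdot 55296 = 110592$)
$9 \left(-37\right) z = 9 \left(-37\right) 110592 = \left(-333\right) 110592 = -36827136$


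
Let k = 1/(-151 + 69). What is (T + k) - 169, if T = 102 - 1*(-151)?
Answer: 6887/82 ≈ 83.988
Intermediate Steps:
T = 253 (T = 102 + 151 = 253)
k = -1/82 (k = 1/(-82) = -1/82 ≈ -0.012195)
(T + k) - 169 = (253 - 1/82) - 169 = 20745/82 - 169 = 6887/82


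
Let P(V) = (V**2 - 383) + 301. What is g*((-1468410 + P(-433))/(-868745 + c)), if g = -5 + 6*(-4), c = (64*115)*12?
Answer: -37149087/780425 ≈ -47.601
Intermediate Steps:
P(V) = -82 + V**2 (P(V) = (-383 + V**2) + 301 = -82 + V**2)
c = 88320 (c = 7360*12 = 88320)
g = -29 (g = -5 - 24 = -29)
g*((-1468410 + P(-433))/(-868745 + c)) = -29*(-1468410 + (-82 + (-433)**2))/(-868745 + 88320) = -29*(-1468410 + (-82 + 187489))/(-780425) = -29*(-1468410 + 187407)*(-1)/780425 = -(-37149087)*(-1)/780425 = -29*1281003/780425 = -37149087/780425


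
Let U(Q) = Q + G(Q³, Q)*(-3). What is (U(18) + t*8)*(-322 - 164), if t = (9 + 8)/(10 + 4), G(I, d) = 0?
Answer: -94284/7 ≈ -13469.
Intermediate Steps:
U(Q) = Q (U(Q) = Q + 0*(-3) = Q + 0 = Q)
t = 17/14 ≈ 1.2143
(U(18) + t*8)*(-322 - 164) = (18 + (17/14)*8)*(-322 - 164) = (18 + 68/7)*(-486) = (194/7)*(-486) = -94284/7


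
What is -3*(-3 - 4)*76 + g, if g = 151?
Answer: 1747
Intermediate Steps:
-3*(-3 - 4)*76 + g = -3*(-3 - 4)*76 + 151 = -3*(-7)*76 + 151 = 21*76 + 151 = 1596 + 151 = 1747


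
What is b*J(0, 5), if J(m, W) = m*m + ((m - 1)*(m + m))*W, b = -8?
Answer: 0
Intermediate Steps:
J(m, W) = m**2 + 2*W*m*(-1 + m) (J(m, W) = m**2 + ((-1 + m)*(2*m))*W = m**2 + (2*m*(-1 + m))*W = m**2 + 2*W*m*(-1 + m))
b*J(0, 5) = -0*(0 - 2*5 + 2*5*0) = -0*(0 - 10 + 0) = -0*(-10) = -8*0 = 0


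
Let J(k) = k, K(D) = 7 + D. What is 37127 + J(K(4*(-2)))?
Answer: 37126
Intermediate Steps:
37127 + J(K(4*(-2))) = 37127 + (7 + 4*(-2)) = 37127 + (7 - 8) = 37127 - 1 = 37126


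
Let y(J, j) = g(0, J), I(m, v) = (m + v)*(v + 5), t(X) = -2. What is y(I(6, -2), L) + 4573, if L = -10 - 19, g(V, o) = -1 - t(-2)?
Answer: 4574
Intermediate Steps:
g(V, o) = 1 (g(V, o) = -1 - 1*(-2) = -1 + 2 = 1)
I(m, v) = (5 + v)*(m + v) (I(m, v) = (m + v)*(5 + v) = (5 + v)*(m + v))
L = -29
y(J, j) = 1
y(I(6, -2), L) + 4573 = 1 + 4573 = 4574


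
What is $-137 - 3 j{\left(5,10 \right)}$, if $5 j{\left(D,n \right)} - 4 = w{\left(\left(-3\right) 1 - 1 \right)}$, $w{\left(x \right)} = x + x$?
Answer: $- \frac{673}{5} \approx -134.6$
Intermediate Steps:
$w{\left(x \right)} = 2 x$
$j{\left(D,n \right)} = - \frac{4}{5}$ ($j{\left(D,n \right)} = \frac{4}{5} + \frac{2 \left(\left(-3\right) 1 - 1\right)}{5} = \frac{4}{5} + \frac{2 \left(-3 - 1\right)}{5} = \frac{4}{5} + \frac{2 \left(-4\right)}{5} = \frac{4}{5} + \frac{1}{5} \left(-8\right) = \frac{4}{5} - \frac{8}{5} = - \frac{4}{5}$)
$-137 - 3 j{\left(5,10 \right)} = -137 - - \frac{12}{5} = -137 + \frac{12}{5} = - \frac{673}{5}$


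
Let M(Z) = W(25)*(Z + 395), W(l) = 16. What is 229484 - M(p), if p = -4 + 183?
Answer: 220300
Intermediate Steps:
p = 179
M(Z) = 6320 + 16*Z (M(Z) = 16*(Z + 395) = 16*(395 + Z) = 6320 + 16*Z)
229484 - M(p) = 229484 - (6320 + 16*179) = 229484 - (6320 + 2864) = 229484 - 1*9184 = 229484 - 9184 = 220300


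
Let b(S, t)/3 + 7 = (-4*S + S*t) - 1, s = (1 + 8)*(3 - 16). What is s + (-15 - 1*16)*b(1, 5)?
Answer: 534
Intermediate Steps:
s = -117 (s = 9*(-13) = -117)
b(S, t) = -24 - 12*S + 3*S*t (b(S, t) = -21 + 3*((-4*S + S*t) - 1) = -21 + 3*(-1 - 4*S + S*t) = -21 + (-3 - 12*S + 3*S*t) = -24 - 12*S + 3*S*t)
s + (-15 - 1*16)*b(1, 5) = -117 + (-15 - 1*16)*(-24 - 12*1 + 3*1*5) = -117 + (-15 - 16)*(-24 - 12 + 15) = -117 - 31*(-21) = -117 + 651 = 534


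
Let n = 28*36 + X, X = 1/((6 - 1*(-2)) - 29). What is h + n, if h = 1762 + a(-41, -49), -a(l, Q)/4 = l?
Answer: 61613/21 ≈ 2934.0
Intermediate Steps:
a(l, Q) = -4*l
X = -1/21 (X = 1/((6 + 2) - 29) = 1/(8 - 29) = 1/(-21) = -1/21 ≈ -0.047619)
h = 1926 (h = 1762 - 4*(-41) = 1762 + 164 = 1926)
n = 21167/21 (n = 28*36 - 1/21 = 1008 - 1/21 = 21167/21 ≈ 1008.0)
h + n = 1926 + 21167/21 = 61613/21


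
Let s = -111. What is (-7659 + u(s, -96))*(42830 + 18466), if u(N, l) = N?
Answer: -476269920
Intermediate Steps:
(-7659 + u(s, -96))*(42830 + 18466) = (-7659 - 111)*(42830 + 18466) = -7770*61296 = -476269920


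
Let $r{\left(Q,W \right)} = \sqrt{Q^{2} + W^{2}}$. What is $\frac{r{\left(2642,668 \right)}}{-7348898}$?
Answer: $- \frac{\sqrt{1856597}}{3674449} \approx -0.00037082$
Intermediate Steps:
$\frac{r{\left(2642,668 \right)}}{-7348898} = \frac{\sqrt{2642^{2} + 668^{2}}}{-7348898} = \sqrt{6980164 + 446224} \left(- \frac{1}{7348898}\right) = \sqrt{7426388} \left(- \frac{1}{7348898}\right) = 2 \sqrt{1856597} \left(- \frac{1}{7348898}\right) = - \frac{\sqrt{1856597}}{3674449}$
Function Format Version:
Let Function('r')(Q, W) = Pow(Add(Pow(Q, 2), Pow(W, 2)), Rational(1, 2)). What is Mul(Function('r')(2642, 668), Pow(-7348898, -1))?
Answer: Mul(Rational(-1, 3674449), Pow(1856597, Rational(1, 2))) ≈ -0.00037082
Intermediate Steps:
Mul(Function('r')(2642, 668), Pow(-7348898, -1)) = Mul(Pow(Add(Pow(2642, 2), Pow(668, 2)), Rational(1, 2)), Pow(-7348898, -1)) = Mul(Pow(Add(6980164, 446224), Rational(1, 2)), Rational(-1, 7348898)) = Mul(Pow(7426388, Rational(1, 2)), Rational(-1, 7348898)) = Mul(Mul(2, Pow(1856597, Rational(1, 2))), Rational(-1, 7348898)) = Mul(Rational(-1, 3674449), Pow(1856597, Rational(1, 2)))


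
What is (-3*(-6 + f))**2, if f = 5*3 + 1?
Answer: 900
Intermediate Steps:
f = 16 (f = 15 + 1 = 16)
(-3*(-6 + f))**2 = (-3*(-6 + 16))**2 = (-3*10)**2 = (-30)**2 = 900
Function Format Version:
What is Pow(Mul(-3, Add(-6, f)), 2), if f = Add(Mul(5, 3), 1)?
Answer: 900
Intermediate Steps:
f = 16 (f = Add(15, 1) = 16)
Pow(Mul(-3, Add(-6, f)), 2) = Pow(Mul(-3, Add(-6, 16)), 2) = Pow(Mul(-3, 10), 2) = Pow(-30, 2) = 900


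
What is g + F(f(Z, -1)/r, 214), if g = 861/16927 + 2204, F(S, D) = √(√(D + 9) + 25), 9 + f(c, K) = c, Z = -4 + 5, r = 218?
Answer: 37307969/16927 + √(25 + √223) ≈ 2210.4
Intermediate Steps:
Z = 1
f(c, K) = -9 + c
F(S, D) = √(25 + √(9 + D)) (F(S, D) = √(√(9 + D) + 25) = √(25 + √(9 + D)))
g = 37307969/16927 (g = 861*(1/16927) + 2204 = 861/16927 + 2204 = 37307969/16927 ≈ 2204.1)
g + F(f(Z, -1)/r, 214) = 37307969/16927 + √(25 + √(9 + 214)) = 37307969/16927 + √(25 + √223)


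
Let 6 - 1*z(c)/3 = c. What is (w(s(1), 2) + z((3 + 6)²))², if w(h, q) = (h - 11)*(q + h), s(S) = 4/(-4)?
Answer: 56169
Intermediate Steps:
z(c) = 18 - 3*c
s(S) = -1 (s(S) = 4*(-¼) = -1)
w(h, q) = (-11 + h)*(h + q)
(w(s(1), 2) + z((3 + 6)²))² = (((-1)² - 11*(-1) - 11*2 - 1*2) + (18 - 3*(3 + 6)²))² = ((1 + 11 - 22 - 2) + (18 - 3*9²))² = (-12 + (18 - 3*81))² = (-12 + (18 - 243))² = (-12 - 225)² = (-237)² = 56169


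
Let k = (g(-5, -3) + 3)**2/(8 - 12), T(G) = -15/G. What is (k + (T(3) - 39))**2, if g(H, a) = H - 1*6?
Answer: 3600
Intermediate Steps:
g(H, a) = -6 + H (g(H, a) = H - 6 = -6 + H)
k = -16 (k = ((-6 - 5) + 3)**2/(8 - 12) = (-11 + 3)**2/(-4) = -1/4*(-8)**2 = -1/4*64 = -16)
(k + (T(3) - 39))**2 = (-16 + (-15/3 - 39))**2 = (-16 + (-15*1/3 - 39))**2 = (-16 + (-5 - 39))**2 = (-16 - 44)**2 = (-60)**2 = 3600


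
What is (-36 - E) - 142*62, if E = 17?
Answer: -8857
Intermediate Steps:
(-36 - E) - 142*62 = (-36 - 1*17) - 142*62 = (-36 - 17) - 8804 = -53 - 8804 = -8857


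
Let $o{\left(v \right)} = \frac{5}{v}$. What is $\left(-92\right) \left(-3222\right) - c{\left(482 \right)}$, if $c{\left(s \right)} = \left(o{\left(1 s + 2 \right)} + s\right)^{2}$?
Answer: $\frac{15013476695}{234256} \approx 64090.0$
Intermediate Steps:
$c{\left(s \right)} = \left(s + \frac{5}{2 + s}\right)^{2}$ ($c{\left(s \right)} = \left(\frac{5}{1 s + 2} + s\right)^{2} = \left(\frac{5}{s + 2} + s\right)^{2} = \left(\frac{5}{2 + s} + s\right)^{2} = \left(s + \frac{5}{2 + s}\right)^{2}$)
$\left(-92\right) \left(-3222\right) - c{\left(482 \right)} = \left(-92\right) \left(-3222\right) - \left(482 + \frac{5}{2 + 482}\right)^{2} = 296424 - \left(482 + \frac{5}{484}\right)^{2} = 296424 - \left(\frac{233293}{484}\right)^{2} = 296424 - \frac{54425623849}{234256} = \frac{15013476695}{234256}$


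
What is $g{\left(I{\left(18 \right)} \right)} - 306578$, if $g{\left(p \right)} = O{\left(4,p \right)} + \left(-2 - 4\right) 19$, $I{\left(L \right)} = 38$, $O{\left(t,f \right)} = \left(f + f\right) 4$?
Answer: $-306388$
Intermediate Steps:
$O{\left(t,f \right)} = 8 f$ ($O{\left(t,f \right)} = 2 f 4 = 8 f$)
$g{\left(p \right)} = -114 + 8 p$ ($g{\left(p \right)} = 8 p + \left(-2 - 4\right) 19 = 8 p - 114 = -114 + 8 p$)
$g{\left(I{\left(18 \right)} \right)} - 306578 = \left(-114 + 8 \cdot 38\right) - 306578 = \left(-114 + 304\right) - 306578 = 190 - 306578 = -306388$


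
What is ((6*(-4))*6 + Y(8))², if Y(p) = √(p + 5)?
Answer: (144 - √13)² ≈ 19711.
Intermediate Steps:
Y(p) = √(5 + p)
((6*(-4))*6 + Y(8))² = ((6*(-4))*6 + √(5 + 8))² = (-24*6 + √13)² = (-144 + √13)²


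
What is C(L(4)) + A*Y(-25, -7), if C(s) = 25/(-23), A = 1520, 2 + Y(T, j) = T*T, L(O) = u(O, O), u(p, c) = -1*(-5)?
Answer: 21780055/23 ≈ 9.4696e+5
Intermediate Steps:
u(p, c) = 5
L(O) = 5
Y(T, j) = -2 + T² (Y(T, j) = -2 + T*T = -2 + T²)
C(s) = -25/23 (C(s) = 25*(-1/23) = -25/23)
C(L(4)) + A*Y(-25, -7) = -25/23 + 1520*(-2 + (-25)²) = -25/23 + 1520*(-2 + 625) = -25/23 + 1520*623 = -25/23 + 946960 = 21780055/23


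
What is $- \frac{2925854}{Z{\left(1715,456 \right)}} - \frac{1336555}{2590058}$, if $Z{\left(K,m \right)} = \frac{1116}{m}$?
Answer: $- \frac{287969123561831}{240875394} \approx -1.1955 \cdot 10^{6}$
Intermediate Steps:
$- \frac{2925854}{Z{\left(1715,456 \right)}} - \frac{1336555}{2590058} = - \frac{2925854}{1116 \cdot \frac{1}{456}} - \frac{1336555}{2590058} = - \frac{2925854}{\frac{93}{38}} - \frac{1336555}{2590058} = \left(-2925854\right) \frac{38}{93} - \frac{1336555}{2590058} = - \frac{111182452}{93} - \frac{1336555}{2590058} = - \frac{287969123561831}{240875394}$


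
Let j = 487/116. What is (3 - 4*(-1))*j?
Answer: 3409/116 ≈ 29.388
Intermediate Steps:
j = 487/116 (j = 487*(1/116) = 487/116 ≈ 4.1983)
(3 - 4*(-1))*j = (3 - 4*(-1))*(487/116) = (3 + 4)*(487/116) = 7*(487/116) = 3409/116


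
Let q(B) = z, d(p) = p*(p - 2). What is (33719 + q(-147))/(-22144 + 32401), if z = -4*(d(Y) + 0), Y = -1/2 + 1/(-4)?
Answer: 134843/41028 ≈ 3.2866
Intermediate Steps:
Y = -3/4 (Y = -1*1/2 + 1*(-1/4) = -1/2 - 1/4 = -3/4 ≈ -0.75000)
d(p) = p*(-2 + p)
z = -33/4 (z = -4*(-3*(-2 - 3/4)/4 + 0) = -4*(-3/4*(-11/4) + 0) = -4*(33/16 + 0) = -4*33/16 = -33/4 ≈ -8.2500)
q(B) = -33/4
(33719 + q(-147))/(-22144 + 32401) = (33719 - 33/4)/(-22144 + 32401) = (134843/4)/10257 = (134843/4)*(1/10257) = 134843/41028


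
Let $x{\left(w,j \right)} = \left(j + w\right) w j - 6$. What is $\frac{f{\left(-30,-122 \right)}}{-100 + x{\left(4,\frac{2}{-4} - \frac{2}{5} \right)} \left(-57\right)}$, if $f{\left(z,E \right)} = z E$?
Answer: $\frac{91500}{21953} \approx 4.168$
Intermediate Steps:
$f{\left(z,E \right)} = E z$
$x{\left(w,j \right)} = -6 + j w \left(j + w\right)$ ($x{\left(w,j \right)} = w \left(j + w\right) j - 6 = j w \left(j + w\right) - 6 = -6 + j w \left(j + w\right)$)
$\frac{f{\left(-30,-122 \right)}}{-100 + x{\left(4,\frac{2}{-4} - \frac{2}{5} \right)} \left(-57\right)} = \frac{\left(-122\right) \left(-30\right)}{-100 + \left(-6 + \left(\frac{2}{-4} - \frac{2}{5}\right) 4^{2} + 4 \left(\frac{2}{-4} - \frac{2}{5}\right)^{2}\right) \left(-57\right)} = \frac{3660}{-100 + \left(-6 + \left(2 \left(- \frac{1}{4}\right) - \frac{2}{5}\right) 16 + 4 \left(2 \left(- \frac{1}{4}\right) - \frac{2}{5}\right)^{2}\right) \left(-57\right)} = \frac{3660}{-100 + \left(-6 + \left(- \frac{1}{2} - \frac{2}{5}\right) 16 + 4 \left(- \frac{1}{2} - \frac{2}{5}\right)^{2}\right) \left(-57\right)} = \frac{3660}{-100 + \left(-6 - \frac{72}{5} + 4 \left(- \frac{9}{10}\right)^{2}\right) \left(-57\right)} = \frac{3660}{-100 + \left(-6 - \frac{72}{5} + 4 \cdot \frac{81}{100}\right) \left(-57\right)} = \frac{3660}{-100 + \left(-6 - \frac{72}{5} + \frac{81}{25}\right) \left(-57\right)} = \frac{3660}{-100 - - \frac{24453}{25}} = \frac{3660}{-100 + \frac{24453}{25}} = \frac{3660}{\frac{21953}{25}} = 3660 \cdot \frac{25}{21953} = \frac{91500}{21953}$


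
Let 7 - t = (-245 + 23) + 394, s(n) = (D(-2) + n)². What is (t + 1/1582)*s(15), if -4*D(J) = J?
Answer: -250848869/6328 ≈ -39641.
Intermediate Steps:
D(J) = -J/4
s(n) = (½ + n)² (s(n) = (-¼*(-2) + n)² = (½ + n)²)
t = -165 (t = 7 - ((-245 + 23) + 394) = 7 - (-222 + 394) = 7 - 1*172 = 7 - 172 = -165)
(t + 1/1582)*s(15) = (-165 + 1/1582)*((1 + 2*15)²/4) = (-165 + 1/1582)*((1 + 30)²/4) = -261029*31²/6328 = -261029*961/6328 = -261029/1582*961/4 = -250848869/6328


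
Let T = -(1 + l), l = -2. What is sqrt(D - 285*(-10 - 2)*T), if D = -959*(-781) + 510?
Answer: sqrt(752909) ≈ 867.70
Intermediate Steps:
T = 1 (T = -(1 - 2) = -1*(-1) = 1)
D = 749489 (D = 748979 + 510 = 749489)
sqrt(D - 285*(-10 - 2)*T) = sqrt(749489 - 285*(-10 - 2)) = sqrt(749489 - (-3420)) = sqrt(749489 - 285*(-12)) = sqrt(749489 + 3420) = sqrt(752909)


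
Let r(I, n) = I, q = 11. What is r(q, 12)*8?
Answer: 88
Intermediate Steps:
r(q, 12)*8 = 11*8 = 88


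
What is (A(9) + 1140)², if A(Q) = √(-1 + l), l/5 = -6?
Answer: (1140 + I*√31)² ≈ 1.2996e+6 + 1.269e+4*I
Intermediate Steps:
l = -30 (l = 5*(-6) = -30)
A(Q) = I*√31 (A(Q) = √(-1 - 30) = √(-31) = I*√31)
(A(9) + 1140)² = (I*√31 + 1140)² = (1140 + I*√31)²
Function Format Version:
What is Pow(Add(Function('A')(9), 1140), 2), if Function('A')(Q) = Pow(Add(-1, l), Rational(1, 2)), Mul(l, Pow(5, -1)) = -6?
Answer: Pow(Add(1140, Mul(I, Pow(31, Rational(1, 2)))), 2) ≈ Add(1.2996e+6, Mul(1.269e+4, I))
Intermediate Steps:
l = -30 (l = Mul(5, -6) = -30)
Function('A')(Q) = Mul(I, Pow(31, Rational(1, 2))) (Function('A')(Q) = Pow(Add(-1, -30), Rational(1, 2)) = Pow(-31, Rational(1, 2)) = Mul(I, Pow(31, Rational(1, 2))))
Pow(Add(Function('A')(9), 1140), 2) = Pow(Add(Mul(I, Pow(31, Rational(1, 2))), 1140), 2) = Pow(Add(1140, Mul(I, Pow(31, Rational(1, 2)))), 2)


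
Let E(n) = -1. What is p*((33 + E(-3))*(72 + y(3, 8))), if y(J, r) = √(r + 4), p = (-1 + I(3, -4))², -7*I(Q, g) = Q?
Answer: 230400/49 + 6400*√3/49 ≈ 4928.3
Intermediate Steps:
I(Q, g) = -Q/7
p = 100/49 (p = (-1 - ⅐*3)² = (-1 - 3/7)² = (-10/7)² = 100/49 ≈ 2.0408)
y(J, r) = √(4 + r)
p*((33 + E(-3))*(72 + y(3, 8))) = 100*((33 - 1)*(72 + √(4 + 8)))/49 = 100*(32*(72 + √12))/49 = 100*(32*(72 + 2*√3))/49 = 100*(2304 + 64*√3)/49 = 230400/49 + 6400*√3/49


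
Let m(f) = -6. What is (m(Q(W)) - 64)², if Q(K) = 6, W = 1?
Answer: 4900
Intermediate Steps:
(m(Q(W)) - 64)² = (-6 - 64)² = (-70)² = 4900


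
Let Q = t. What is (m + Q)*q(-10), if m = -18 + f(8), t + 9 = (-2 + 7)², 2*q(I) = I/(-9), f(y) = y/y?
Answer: -5/9 ≈ -0.55556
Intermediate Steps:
f(y) = 1
q(I) = -I/18 (q(I) = (I/(-9))/2 = (I*(-⅑))/2 = (-I/9)/2 = -I/18)
t = 16 (t = -9 + (-2 + 7)² = -9 + 5² = -9 + 25 = 16)
Q = 16
m = -17 (m = -18 + 1 = -17)
(m + Q)*q(-10) = (-17 + 16)*(-1/18*(-10)) = -1*5/9 = -5/9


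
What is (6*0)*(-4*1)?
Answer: 0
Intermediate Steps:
(6*0)*(-4*1) = 0*(-4) = 0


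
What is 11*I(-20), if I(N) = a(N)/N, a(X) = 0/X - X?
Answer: -11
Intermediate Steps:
a(X) = -X (a(X) = 0 - X = -X)
I(N) = -1 (I(N) = (-N)/N = -1)
11*I(-20) = 11*(-1) = -11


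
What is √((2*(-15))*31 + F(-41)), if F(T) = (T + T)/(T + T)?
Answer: I*√929 ≈ 30.479*I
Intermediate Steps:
F(T) = 1 (F(T) = (2*T)/((2*T)) = (2*T)*(1/(2*T)) = 1)
√((2*(-15))*31 + F(-41)) = √((2*(-15))*31 + 1) = √(-30*31 + 1) = √(-930 + 1) = √(-929) = I*√929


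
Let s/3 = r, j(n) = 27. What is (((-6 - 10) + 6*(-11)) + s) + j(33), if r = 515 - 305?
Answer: 575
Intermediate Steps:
r = 210
s = 630 (s = 3*210 = 630)
(((-6 - 10) + 6*(-11)) + s) + j(33) = (((-6 - 10) + 6*(-11)) + 630) + 27 = ((-16 - 66) + 630) + 27 = (-82 + 630) + 27 = 548 + 27 = 575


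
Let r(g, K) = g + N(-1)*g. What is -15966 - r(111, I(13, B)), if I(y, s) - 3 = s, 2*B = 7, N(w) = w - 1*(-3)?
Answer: -16299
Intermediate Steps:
N(w) = 3 + w (N(w) = w + 3 = 3 + w)
B = 7/2 (B = (½)*7 = 7/2 ≈ 3.5000)
I(y, s) = 3 + s
r(g, K) = 3*g (r(g, K) = g + (3 - 1)*g = g + 2*g = 3*g)
-15966 - r(111, I(13, B)) = -15966 - 3*111 = -15966 - 1*333 = -15966 - 333 = -16299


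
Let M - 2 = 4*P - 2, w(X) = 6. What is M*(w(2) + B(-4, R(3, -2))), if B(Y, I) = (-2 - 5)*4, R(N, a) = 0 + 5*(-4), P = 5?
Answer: -440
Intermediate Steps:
R(N, a) = -20 (R(N, a) = 0 - 20 = -20)
B(Y, I) = -28 (B(Y, I) = -7*4 = -28)
M = 20 (M = 2 + (4*5 - 2) = 2 + (20 - 2) = 2 + 18 = 20)
M*(w(2) + B(-4, R(3, -2))) = 20*(6 - 28) = 20*(-22) = -440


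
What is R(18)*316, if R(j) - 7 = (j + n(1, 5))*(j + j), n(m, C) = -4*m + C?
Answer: 218356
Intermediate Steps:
n(m, C) = C - 4*m
R(j) = 7 + 2*j*(1 + j) (R(j) = 7 + (j + (5 - 4*1))*(j + j) = 7 + (j + (5 - 4))*(2*j) = 7 + (j + 1)*(2*j) = 7 + (1 + j)*(2*j) = 7 + 2*j*(1 + j))
R(18)*316 = (7 + 2*18 + 2*18**2)*316 = (7 + 36 + 2*324)*316 = (7 + 36 + 648)*316 = 691*316 = 218356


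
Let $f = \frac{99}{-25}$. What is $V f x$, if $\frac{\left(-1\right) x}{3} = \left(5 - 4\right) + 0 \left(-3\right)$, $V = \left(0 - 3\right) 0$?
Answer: $0$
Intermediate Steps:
$f = - \frac{99}{25}$ ($f = 99 \left(- \frac{1}{25}\right) = - \frac{99}{25} \approx -3.96$)
$V = 0$ ($V = \left(-3\right) 0 = 0$)
$x = -3$ ($x = - 3 \left(\left(5 - 4\right) + 0 \left(-3\right)\right) = - 3 \left(1 + 0\right) = \left(-3\right) 1 = -3$)
$V f x = 0 \left(- \frac{99}{25}\right) \left(-3\right) = 0 \left(-3\right) = 0$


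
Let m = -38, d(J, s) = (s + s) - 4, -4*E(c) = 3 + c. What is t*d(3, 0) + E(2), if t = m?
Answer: 603/4 ≈ 150.75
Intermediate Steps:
E(c) = -3/4 - c/4 (E(c) = -(3 + c)/4 = -3/4 - c/4)
d(J, s) = -4 + 2*s (d(J, s) = 2*s - 4 = -4 + 2*s)
t = -38
t*d(3, 0) + E(2) = -38*(-4 + 2*0) + (-3/4 - 1/4*2) = -38*(-4 + 0) + (-3/4 - 1/2) = -38*(-4) - 5/4 = 152 - 5/4 = 603/4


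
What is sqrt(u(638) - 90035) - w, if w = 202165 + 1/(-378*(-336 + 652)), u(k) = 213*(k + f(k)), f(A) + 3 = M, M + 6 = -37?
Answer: -24148204919/119448 + sqrt(36061) ≈ -2.0198e+5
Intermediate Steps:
M = -43 (M = -6 - 37 = -43)
f(A) = -46 (f(A) = -3 - 43 = -46)
u(k) = -9798 + 213*k (u(k) = 213*(k - 46) = 213*(-46 + k) = -9798 + 213*k)
w = 24148204919/119448 (w = 202165 + 1/(-378*316) = 202165 + 1/(-119448) = 202165 - 1/119448 = 24148204919/119448 ≈ 2.0217e+5)
sqrt(u(638) - 90035) - w = sqrt((-9798 + 213*638) - 90035) - 1*24148204919/119448 = sqrt((-9798 + 135894) - 90035) - 24148204919/119448 = sqrt(126096 - 90035) - 24148204919/119448 = sqrt(36061) - 24148204919/119448 = -24148204919/119448 + sqrt(36061)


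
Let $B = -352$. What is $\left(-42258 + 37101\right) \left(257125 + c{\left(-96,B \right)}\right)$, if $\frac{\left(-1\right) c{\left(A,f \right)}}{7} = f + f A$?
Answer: $-118843065$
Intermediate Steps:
$c{\left(A,f \right)} = - 7 f - 7 A f$ ($c{\left(A,f \right)} = - 7 \left(f + f A\right) = - 7 \left(f + A f\right) = - 7 f - 7 A f$)
$\left(-42258 + 37101\right) \left(257125 + c{\left(-96,B \right)}\right) = \left(-42258 + 37101\right) \left(257125 - - 2464 \left(1 - 96\right)\right) = - 5157 \left(257125 - \left(-2464\right) \left(-95\right)\right) = - 5157 \left(257125 - 234080\right) = \left(-5157\right) 23045 = -118843065$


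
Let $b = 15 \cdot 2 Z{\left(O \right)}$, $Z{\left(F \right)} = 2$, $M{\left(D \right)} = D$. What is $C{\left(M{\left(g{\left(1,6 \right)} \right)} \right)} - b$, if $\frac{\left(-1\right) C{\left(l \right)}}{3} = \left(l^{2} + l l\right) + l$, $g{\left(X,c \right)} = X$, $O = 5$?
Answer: $-69$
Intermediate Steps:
$C{\left(l \right)} = - 6 l^{2} - 3 l$ ($C{\left(l \right)} = - 3 \left(\left(l^{2} + l l\right) + l\right) = - 3 \left(\left(l^{2} + l^{2}\right) + l\right) = - 3 \left(2 l^{2} + l\right) = - 3 \left(l + 2 l^{2}\right) = - 6 l^{2} - 3 l$)
$b = 60$ ($b = 15 \cdot 2 \cdot 2 = 30 \cdot 2 = 60$)
$C{\left(M{\left(g{\left(1,6 \right)} \right)} \right)} - b = \left(-3\right) 1 \left(1 + 2 \cdot 1\right) - 60 = \left(-3\right) 1 \left(1 + 2\right) - 60 = \left(-3\right) 1 \cdot 3 - 60 = -9 - 60 = -69$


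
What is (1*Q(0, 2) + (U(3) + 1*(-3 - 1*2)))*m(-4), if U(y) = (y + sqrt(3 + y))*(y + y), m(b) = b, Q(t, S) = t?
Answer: -52 - 24*sqrt(6) ≈ -110.79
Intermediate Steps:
U(y) = 2*y*(y + sqrt(3 + y)) (U(y) = (y + sqrt(3 + y))*(2*y) = 2*y*(y + sqrt(3 + y)))
(1*Q(0, 2) + (U(3) + 1*(-3 - 1*2)))*m(-4) = (1*0 + (2*3*(3 + sqrt(3 + 3)) + 1*(-3 - 1*2)))*(-4) = (0 + (2*3*(3 + sqrt(6)) + 1*(-3 - 2)))*(-4) = (0 + ((18 + 6*sqrt(6)) + 1*(-5)))*(-4) = (0 + ((18 + 6*sqrt(6)) - 5))*(-4) = (0 + (13 + 6*sqrt(6)))*(-4) = (13 + 6*sqrt(6))*(-4) = -52 - 24*sqrt(6)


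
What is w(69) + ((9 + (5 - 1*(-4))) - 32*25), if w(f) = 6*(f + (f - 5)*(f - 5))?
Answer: 24208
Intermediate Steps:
w(f) = 6*f + 6*(-5 + f)² (w(f) = 6*(f + (-5 + f)*(-5 + f)) = 6*(f + (-5 + f)²) = 6*f + 6*(-5 + f)²)
w(69) + ((9 + (5 - 1*(-4))) - 32*25) = (6*69 + 6*(-5 + 69)²) + ((9 + (5 - 1*(-4))) - 32*25) = (414 + 6*64²) + ((9 + (5 + 4)) - 800) = (414 + 6*4096) + ((9 + 9) - 800) = (414 + 24576) + (18 - 800) = 24990 - 782 = 24208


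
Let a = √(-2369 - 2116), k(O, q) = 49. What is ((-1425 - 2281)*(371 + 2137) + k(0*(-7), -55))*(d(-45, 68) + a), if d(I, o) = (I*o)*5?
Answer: 142207364700 - 9294599*I*√4485 ≈ 1.4221e+11 - 6.2246e+8*I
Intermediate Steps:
a = I*√4485 (a = √(-4485) = I*√4485 ≈ 66.97*I)
d(I, o) = 5*I*o
((-1425 - 2281)*(371 + 2137) + k(0*(-7), -55))*(d(-45, 68) + a) = ((-1425 - 2281)*(371 + 2137) + 49)*(5*(-45)*68 + I*√4485) = (-3706*2508 + 49)*(-15300 + I*√4485) = (-9294648 + 49)*(-15300 + I*√4485) = -9294599*(-15300 + I*√4485) = 142207364700 - 9294599*I*√4485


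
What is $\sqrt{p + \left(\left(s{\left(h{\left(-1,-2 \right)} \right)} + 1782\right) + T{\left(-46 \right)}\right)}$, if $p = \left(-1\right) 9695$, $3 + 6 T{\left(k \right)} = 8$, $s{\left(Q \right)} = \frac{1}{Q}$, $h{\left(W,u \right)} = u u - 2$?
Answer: $\frac{i \sqrt{71205}}{3} \approx 88.948 i$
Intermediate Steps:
$h{\left(W,u \right)} = -2 + u^{2}$ ($h{\left(W,u \right)} = u^{2} - 2 = -2 + u^{2}$)
$T{\left(k \right)} = \frac{5}{6}$ ($T{\left(k \right)} = - \frac{1}{2} + \frac{1}{6} \cdot 8 = - \frac{1}{2} + \frac{4}{3} = \frac{5}{6}$)
$p = -9695$
$\sqrt{p + \left(\left(s{\left(h{\left(-1,-2 \right)} \right)} + 1782\right) + T{\left(-46 \right)}\right)} = \sqrt{-9695 + \left(\left(\frac{1}{-2 + \left(-2\right)^{2}} + 1782\right) + \frac{5}{6}\right)} = \sqrt{-9695 + \left(\left(\frac{1}{-2 + 4} + 1782\right) + \frac{5}{6}\right)} = \sqrt{-9695 + \left(\left(\frac{1}{2} + 1782\right) + \frac{5}{6}\right)} = \sqrt{-9695 + \left(\frac{3565}{2} + \frac{5}{6}\right)} = \sqrt{-9695 + \frac{5350}{3}} = \sqrt{- \frac{23735}{3}} = \frac{i \sqrt{71205}}{3}$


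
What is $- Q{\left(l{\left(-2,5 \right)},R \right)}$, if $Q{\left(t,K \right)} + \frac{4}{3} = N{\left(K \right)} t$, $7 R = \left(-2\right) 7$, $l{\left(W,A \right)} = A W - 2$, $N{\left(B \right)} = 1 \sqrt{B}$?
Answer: $\frac{4}{3} + 12 i \sqrt{2} \approx 1.3333 + 16.971 i$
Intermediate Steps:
$N{\left(B \right)} = \sqrt{B}$
$l{\left(W,A \right)} = -2 + A W$
$R = -2$ ($R = \frac{\left(-2\right) 7}{7} = \frac{1}{7} \left(-14\right) = -2$)
$Q{\left(t,K \right)} = - \frac{4}{3} + t \sqrt{K}$ ($Q{\left(t,K \right)} = - \frac{4}{3} + \sqrt{K} t = - \frac{4}{3} + t \sqrt{K}$)
$- Q{\left(l{\left(-2,5 \right)},R \right)} = - (- \frac{4}{3} + \left(-2 + 5 \left(-2\right)\right) \sqrt{-2}) = - (- \frac{4}{3} + \left(-2 - 10\right) i \sqrt{2}) = - (- \frac{4}{3} - 12 i \sqrt{2}) = \frac{4}{3} + 12 i \sqrt{2}$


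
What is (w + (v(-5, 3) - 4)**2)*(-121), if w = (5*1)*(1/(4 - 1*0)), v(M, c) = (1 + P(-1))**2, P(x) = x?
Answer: -8349/4 ≈ -2087.3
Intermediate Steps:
v(M, c) = 0 (v(M, c) = (1 - 1)**2 = 0**2 = 0)
w = 5/4 (w = 5*(1/(4 + 0)) = 5*(1/4) = 5/4 ≈ 1.2500)
(w + (v(-5, 3) - 4)**2)*(-121) = (5/4 + (0 - 4)**2)*(-121) = (5/4 + (-4)**2)*(-121) = (5/4 + 16)*(-121) = (69/4)*(-121) = -8349/4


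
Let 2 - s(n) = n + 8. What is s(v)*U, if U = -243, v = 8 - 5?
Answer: 2187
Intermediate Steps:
v = 3
s(n) = -6 - n (s(n) = 2 - (n + 8) = 2 - (8 + n) = 2 + (-8 - n) = -6 - n)
s(v)*U = (-6 - 1*3)*(-243) = (-6 - 3)*(-243) = -9*(-243) = 2187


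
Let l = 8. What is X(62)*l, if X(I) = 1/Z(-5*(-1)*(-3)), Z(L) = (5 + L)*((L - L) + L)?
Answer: 4/75 ≈ 0.053333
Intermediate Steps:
Z(L) = L*(5 + L) (Z(L) = (5 + L)*(0 + L) = (5 + L)*L = L*(5 + L))
X(I) = 1/150 (X(I) = 1/((-5*(-1)*(-3))*(5 - 5*(-1)*(-3))) = 1/((5*(-3))*(5 + 5*(-3))) = 1/(-15*(5 - 15)) = 1/(-15*(-10)) = 1/150)
X(62)*l = (1/150)*8 = 4/75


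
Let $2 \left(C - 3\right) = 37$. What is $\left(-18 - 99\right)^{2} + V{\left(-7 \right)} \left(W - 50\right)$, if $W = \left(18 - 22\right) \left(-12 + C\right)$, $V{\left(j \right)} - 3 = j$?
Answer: $14041$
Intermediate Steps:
$C = \frac{43}{2}$ ($C = 3 + \frac{1}{2} \cdot 37 = 3 + \frac{37}{2} = \frac{43}{2} \approx 21.5$)
$V{\left(j \right)} = 3 + j$
$W = -38$ ($W = \left(18 - 22\right) \left(-12 + \frac{43}{2}\right) = \left(-4\right) \frac{19}{2} = -38$)
$\left(-18 - 99\right)^{2} + V{\left(-7 \right)} \left(W - 50\right) = \left(-18 - 99\right)^{2} + \left(3 - 7\right) \left(-38 - 50\right) = \left(-117\right)^{2} - -352 = 13689 + 352 = 14041$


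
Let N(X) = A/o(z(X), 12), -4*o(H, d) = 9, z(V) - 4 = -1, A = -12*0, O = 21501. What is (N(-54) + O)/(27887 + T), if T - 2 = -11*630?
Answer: 21501/20959 ≈ 1.0259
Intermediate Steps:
T = -6928 (T = 2 - 11*630 = 2 - 6930 = -6928)
A = 0
z(V) = 3 (z(V) = 4 - 1 = 3)
o(H, d) = -9/4 (o(H, d) = -¼*9 = -9/4)
N(X) = 0 (N(X) = 0/(-9/4) = 0*(-4/9) = 0)
(N(-54) + O)/(27887 + T) = (0 + 21501)/(27887 - 6928) = 21501/20959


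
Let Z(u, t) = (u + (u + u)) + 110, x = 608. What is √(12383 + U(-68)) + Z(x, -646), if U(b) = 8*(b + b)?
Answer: 1934 + 3*√1255 ≈ 2040.3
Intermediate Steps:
Z(u, t) = 110 + 3*u (Z(u, t) = (u + 2*u) + 110 = 3*u + 110 = 110 + 3*u)
U(b) = 16*b (U(b) = 8*(2*b) = 16*b)
√(12383 + U(-68)) + Z(x, -646) = √(12383 + 16*(-68)) + (110 + 3*608) = √(12383 - 1088) + (110 + 1824) = √11295 + 1934 = 3*√1255 + 1934 = 1934 + 3*√1255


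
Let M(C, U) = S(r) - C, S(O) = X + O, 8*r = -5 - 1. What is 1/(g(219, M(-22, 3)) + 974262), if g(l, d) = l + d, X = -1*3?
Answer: 4/3897997 ≈ 1.0262e-6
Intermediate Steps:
X = -3
r = -¾ (r = (-5 - 1)/8 = (⅛)*(-6) = -¾ ≈ -0.75000)
S(O) = -3 + O
M(C, U) = -15/4 - C (M(C, U) = (-3 - ¾) - C = -15/4 - C)
g(l, d) = d + l
1/(g(219, M(-22, 3)) + 974262) = 1/(((-15/4 - 1*(-22)) + 219) + 974262) = 1/(((-15/4 + 22) + 219) + 974262) = 1/((73/4 + 219) + 974262) = 1/(949/4 + 974262) = 1/(3897997/4) = 4/3897997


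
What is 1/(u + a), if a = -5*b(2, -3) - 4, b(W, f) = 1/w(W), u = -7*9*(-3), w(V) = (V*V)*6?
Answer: 24/4435 ≈ 0.0054115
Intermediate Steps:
w(V) = 6*V**2 (w(V) = V**2*6 = 6*V**2)
u = 189 (u = -63*(-3) = 189)
b(W, f) = 1/(6*W**2)
a = -101/24 (a = -5/(6*2**2) - 4 = -5/(6*4) - 4 = -5*1/24 - 4 = -5/24 - 4 = -101/24 ≈ -4.2083)
1/(u + a) = 1/(189 - 101/24) = 1/(4435/24) = 24/4435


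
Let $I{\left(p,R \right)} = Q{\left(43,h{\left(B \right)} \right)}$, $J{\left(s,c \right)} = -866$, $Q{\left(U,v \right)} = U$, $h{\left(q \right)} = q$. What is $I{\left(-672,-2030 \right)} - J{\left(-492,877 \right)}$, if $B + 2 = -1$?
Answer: $909$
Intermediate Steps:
$B = -3$ ($B = -2 - 1 = -3$)
$I{\left(p,R \right)} = 43$
$I{\left(-672,-2030 \right)} - J{\left(-492,877 \right)} = 43 - -866 = 43 + 866 = 909$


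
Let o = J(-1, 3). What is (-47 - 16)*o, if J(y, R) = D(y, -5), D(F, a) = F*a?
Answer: -315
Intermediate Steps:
J(y, R) = -5*y (J(y, R) = y*(-5) = -5*y)
o = 5 (o = -5*(-1) = 5)
(-47 - 16)*o = (-47 - 16)*5 = -63*5 = -315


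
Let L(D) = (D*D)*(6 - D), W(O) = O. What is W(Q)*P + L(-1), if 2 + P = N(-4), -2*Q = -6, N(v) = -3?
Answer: -8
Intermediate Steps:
Q = 3 (Q = -1/2*(-6) = 3)
P = -5 (P = -2 - 3 = -5)
L(D) = D**2*(6 - D)
W(Q)*P + L(-1) = 3*(-5) + (-1)**2*(6 - 1*(-1)) = -15 + 1*(6 + 1) = -15 + 1*7 = -15 + 7 = -8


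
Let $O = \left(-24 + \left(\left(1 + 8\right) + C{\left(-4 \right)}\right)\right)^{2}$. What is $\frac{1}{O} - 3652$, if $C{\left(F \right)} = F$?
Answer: $- \frac{1318371}{361} \approx -3652.0$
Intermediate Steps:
$O = 361$ ($O = \left(-24 + \left(\left(1 + 8\right) - 4\right)\right)^{2} = \left(-24 + \left(9 - 4\right)\right)^{2} = \left(-24 + 5\right)^{2} = \left(-19\right)^{2} = 361$)
$\frac{1}{O} - 3652 = \frac{1}{361} - 3652 = - \frac{1318371}{361}$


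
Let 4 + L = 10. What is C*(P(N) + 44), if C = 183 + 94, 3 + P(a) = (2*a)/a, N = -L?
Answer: 11911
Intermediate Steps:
L = 6 (L = -4 + 10 = 6)
N = -6 (N = -1*6 = -6)
P(a) = -1 (P(a) = -3 + (2*a)/a = -3 + 2 = -1)
C = 277
C*(P(N) + 44) = 277*(-1 + 44) = 277*43 = 11911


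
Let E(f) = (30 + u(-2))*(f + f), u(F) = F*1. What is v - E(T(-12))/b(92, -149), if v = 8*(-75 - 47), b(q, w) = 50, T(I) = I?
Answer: -24064/25 ≈ -962.56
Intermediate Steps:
u(F) = F
E(f) = 56*f (E(f) = (30 - 2)*(f + f) = 28*(2*f) = 56*f)
v = -976 (v = 8*(-122) = -976)
v - E(T(-12))/b(92, -149) = -976 - 56*(-12)/50 = -976 - (-672)/50 = -976 - 1*(-336/25) = -976 + 336/25 = -24064/25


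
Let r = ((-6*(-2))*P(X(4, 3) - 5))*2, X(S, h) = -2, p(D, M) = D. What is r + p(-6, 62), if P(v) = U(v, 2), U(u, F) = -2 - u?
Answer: 114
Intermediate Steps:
P(v) = -2 - v
r = 120 (r = ((-6*(-2))*(-2 - (-2 - 5)))*2 = (12*(-2 - 1*(-7)))*2 = (12*(-2 + 7))*2 = (12*5)*2 = 60*2 = 120)
r + p(-6, 62) = 120 - 6 = 114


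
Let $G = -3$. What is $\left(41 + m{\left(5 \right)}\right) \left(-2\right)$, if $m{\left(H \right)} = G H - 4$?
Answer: $-44$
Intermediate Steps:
$m{\left(H \right)} = -4 - 3 H$ ($m{\left(H \right)} = - 3 H - 4 = -4 - 3 H$)
$\left(41 + m{\left(5 \right)}\right) \left(-2\right) = \left(41 - 19\right) \left(-2\right) = 22 \left(-2\right) = -44$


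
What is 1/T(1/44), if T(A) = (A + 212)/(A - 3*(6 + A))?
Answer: -794/9329 ≈ -0.085111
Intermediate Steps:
T(A) = (212 + A)/(-18 - 2*A) (T(A) = (212 + A)/(A + (-18 - 3*A)) = (212 + A)/(-18 - 2*A))
1/T(1/44) = 1/((-212 - 1/44)/(2*(9 + 1/44))) = 1/((-212 - 1*1/44)/(2*(9 + 1/44))) = 1/((-212 - 1/44)/(2*(397/44))) = 1/((½)*(44/397)*(-9329/44)) = 1/(-9329/794) = -794/9329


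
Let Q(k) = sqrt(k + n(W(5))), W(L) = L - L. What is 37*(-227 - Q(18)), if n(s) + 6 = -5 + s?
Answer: -8399 - 37*sqrt(7) ≈ -8496.9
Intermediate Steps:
W(L) = 0
n(s) = -11 + s (n(s) = -6 + (-5 + s) = -11 + s)
Q(k) = sqrt(-11 + k) (Q(k) = sqrt(k + (-11 + 0)) = sqrt(k - 11) = sqrt(-11 + k))
37*(-227 - Q(18)) = 37*(-227 - sqrt(-11 + 18)) = 37*(-227 - sqrt(7)) = -8399 - 37*sqrt(7)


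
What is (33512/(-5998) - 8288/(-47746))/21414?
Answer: -64598022/255523008263 ≈ -0.00025281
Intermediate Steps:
(33512/(-5998) - 8288/(-47746))/21414 = (33512*(-1/5998) - 8288*(-1/47746))*(1/21414) = (-16756/2999 + 4144/23873)*(1/21414) = -387588132/71595127*1/21414 = -64598022/255523008263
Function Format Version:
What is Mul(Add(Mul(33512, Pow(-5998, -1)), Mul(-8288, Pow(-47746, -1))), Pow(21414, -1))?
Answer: Rational(-64598022, 255523008263) ≈ -0.00025281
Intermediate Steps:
Mul(Add(Mul(33512, Pow(-5998, -1)), Mul(-8288, Pow(-47746, -1))), Pow(21414, -1)) = Mul(Add(Mul(33512, Rational(-1, 5998)), Mul(-8288, Rational(-1, 47746))), Rational(1, 21414)) = Mul(Add(Rational(-16756, 2999), Rational(4144, 23873)), Rational(1, 21414)) = Mul(Rational(-387588132, 71595127), Rational(1, 21414)) = Rational(-64598022, 255523008263)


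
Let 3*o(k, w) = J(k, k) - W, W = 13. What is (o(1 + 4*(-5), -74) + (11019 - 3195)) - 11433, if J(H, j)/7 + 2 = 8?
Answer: -10798/3 ≈ -3599.3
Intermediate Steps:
J(H, j) = 42 (J(H, j) = -14 + 7*8 = -14 + 56 = 42)
o(k, w) = 29/3 (o(k, w) = (42 - 1*13)/3 = (42 - 13)/3 = (1/3)*29 = 29/3)
(o(1 + 4*(-5), -74) + (11019 - 3195)) - 11433 = (29/3 + (11019 - 3195)) - 11433 = (29/3 + 7824) - 11433 = 23501/3 - 11433 = -10798/3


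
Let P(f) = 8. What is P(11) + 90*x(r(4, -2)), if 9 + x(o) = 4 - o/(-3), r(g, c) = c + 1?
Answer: -472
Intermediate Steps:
r(g, c) = 1 + c
x(o) = -5 + o/3 (x(o) = -9 + (4 - o/(-3)) = -9 + (4 - o*(-1)/3) = -9 + (4 - (-1)*o/3) = -9 + (4 + o/3) = -5 + o/3)
P(11) + 90*x(r(4, -2)) = 8 + 90*(-5 + (1 - 2)/3) = 8 + 90*(-5 + (⅓)*(-1)) = 8 + 90*(-5 - ⅓) = 8 + 90*(-16/3) = 8 - 480 = -472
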